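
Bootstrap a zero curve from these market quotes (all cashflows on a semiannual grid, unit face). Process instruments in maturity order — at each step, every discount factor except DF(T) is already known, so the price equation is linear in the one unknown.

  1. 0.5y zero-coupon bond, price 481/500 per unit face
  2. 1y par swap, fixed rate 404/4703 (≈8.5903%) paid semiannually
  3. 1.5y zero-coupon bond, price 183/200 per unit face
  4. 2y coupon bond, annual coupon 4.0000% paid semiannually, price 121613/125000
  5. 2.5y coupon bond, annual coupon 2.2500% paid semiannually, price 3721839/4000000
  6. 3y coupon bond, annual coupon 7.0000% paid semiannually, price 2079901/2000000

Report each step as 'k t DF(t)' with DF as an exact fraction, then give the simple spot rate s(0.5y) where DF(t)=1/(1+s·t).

1 1/2 481/500
2 1 1149/1250
3 3/2 183/200
4 2 899/1000
5 5/2 879/1000
6 3 8501/10000
s(0.5y) = (1/(481/500) − 1)/(1/2) = 38/481 ≈ 7.9002%

step 1 [0.5y] zero: DF = P = 481/500 ≈ 0.962000
step 2 [1y] swap r/2=202/4703: DF=(1 − 202/4703·(0.962000))/(1+202/4703) = 1149/1250 ≈ 0.919200
step 3 [1.5y] zero: DF = P = 183/200 ≈ 0.915000
step 4 [2y] bond c/2=1/50: DF=(121613/125000 − 1/50·(0.962000+0.919200+0.915000))/(1+1/50) = 899/1000 ≈ 0.899000
step 5 [2.5y] bond c/2=9/800: DF=(3721839/4000000 − 9/800·(0.962000+0.919200+0.915000+0.899000))/(1+9/800) = 879/1000 ≈ 0.879000
step 6 [3y] bond c/2=7/200: DF=(2079901/2000000 − 7/200·(0.962000+0.919200+0.915000+0.899000+0.879000))/(1+7/200) = 8501/10000 ≈ 0.850100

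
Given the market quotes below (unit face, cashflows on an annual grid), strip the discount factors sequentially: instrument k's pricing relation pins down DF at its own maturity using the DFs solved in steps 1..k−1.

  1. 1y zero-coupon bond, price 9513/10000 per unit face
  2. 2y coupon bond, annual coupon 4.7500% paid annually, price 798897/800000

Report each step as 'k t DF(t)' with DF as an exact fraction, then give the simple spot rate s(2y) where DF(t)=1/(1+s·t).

1 1 9513/10000
2 2 4551/5000
s(2y) = (1/(4551/5000) − 1)/(2) = 449/9102 ≈ 4.9330%

step 1 [1y] zero: DF = P = 9513/10000 ≈ 0.951300
step 2 [2y] bond c/1=19/400: DF=(798897/800000 − 19/400·(0.951300))/(1+19/400) = 4551/5000 ≈ 0.910200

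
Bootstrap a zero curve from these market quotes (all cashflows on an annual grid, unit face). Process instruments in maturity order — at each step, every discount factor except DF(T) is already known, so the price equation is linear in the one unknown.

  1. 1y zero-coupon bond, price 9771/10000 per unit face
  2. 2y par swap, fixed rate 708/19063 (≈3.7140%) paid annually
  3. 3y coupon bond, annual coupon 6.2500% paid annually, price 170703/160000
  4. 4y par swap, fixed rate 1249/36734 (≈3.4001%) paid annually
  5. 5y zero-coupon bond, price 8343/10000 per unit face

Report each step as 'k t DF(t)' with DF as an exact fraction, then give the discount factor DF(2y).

1 1 9771/10000
2 2 2323/2500
3 3 223/250
4 4 8751/10000
5 5 8343/10000
DF(2y) = 2323/2500 ≈ 0.929200

step 1 [1y] zero: DF = P = 9771/10000 ≈ 0.977100
step 2 [2y] swap r/1=708/19063: DF=(1 − 708/19063·(0.977100))/(1+708/19063) = 2323/2500 ≈ 0.929200
step 3 [3y] bond c/1=1/16: DF=(170703/160000 − 1/16·(0.977100+0.929200))/(1+1/16) = 223/250 ≈ 0.892000
step 4 [4y] swap r/1=1249/36734: DF=(1 − 1249/36734·(0.977100+0.929200+0.892000))/(1+1249/36734) = 8751/10000 ≈ 0.875100
step 5 [5y] zero: DF = P = 8343/10000 ≈ 0.834300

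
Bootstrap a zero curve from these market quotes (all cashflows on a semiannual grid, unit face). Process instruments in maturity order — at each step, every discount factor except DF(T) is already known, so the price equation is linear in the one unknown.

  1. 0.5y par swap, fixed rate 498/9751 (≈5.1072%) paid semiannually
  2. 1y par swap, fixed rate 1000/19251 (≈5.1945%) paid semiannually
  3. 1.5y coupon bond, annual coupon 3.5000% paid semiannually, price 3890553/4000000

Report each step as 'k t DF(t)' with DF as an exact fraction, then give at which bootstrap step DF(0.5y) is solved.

step 1 [0.5y] swap r/2=249/9751: DF=(1 − 249/9751·(0))/(1+249/9751) = 9751/10000 ≈ 0.975100
step 2 [1y] swap r/2=500/19251: DF=(1 − 500/19251·(0.975100))/(1+500/19251) = 19/20 ≈ 0.950000
step 3 [1.5y] bond c/2=7/400: DF=(3890553/4000000 − 7/400·(0.975100+0.950000))/(1+7/400) = 2307/2500 ≈ 0.922800

1 1/2 9751/10000
2 1 19/20
3 3/2 2307/2500
DF(0.5y) is solved at step 1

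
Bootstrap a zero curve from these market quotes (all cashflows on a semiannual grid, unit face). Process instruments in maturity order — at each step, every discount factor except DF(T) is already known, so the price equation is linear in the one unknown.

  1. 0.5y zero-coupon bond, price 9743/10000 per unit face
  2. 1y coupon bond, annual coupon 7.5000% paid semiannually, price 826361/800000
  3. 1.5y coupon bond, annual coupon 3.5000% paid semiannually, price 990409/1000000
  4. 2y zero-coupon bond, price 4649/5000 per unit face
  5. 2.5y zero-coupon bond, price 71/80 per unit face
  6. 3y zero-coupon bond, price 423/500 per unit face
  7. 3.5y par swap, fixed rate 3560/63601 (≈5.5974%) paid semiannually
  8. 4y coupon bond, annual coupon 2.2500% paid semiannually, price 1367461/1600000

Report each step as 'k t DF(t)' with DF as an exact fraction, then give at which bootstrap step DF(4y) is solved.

1 1/2 9743/10000
2 1 2401/2500
3 3/2 9401/10000
4 2 4649/5000
5 5/2 71/80
6 3 423/500
7 7/2 411/500
8 4 484/625
DF(4y) is solved at step 8

step 1 [0.5y] zero: DF = P = 9743/10000 ≈ 0.974300
step 2 [1y] bond c/2=3/80: DF=(826361/800000 − 3/80·(0.974300))/(1+3/80) = 2401/2500 ≈ 0.960400
step 3 [1.5y] bond c/2=7/400: DF=(990409/1000000 − 7/400·(0.974300+0.960400))/(1+7/400) = 9401/10000 ≈ 0.940100
step 4 [2y] zero: DF = P = 4649/5000 ≈ 0.929800
step 5 [2.5y] zero: DF = P = 71/80 ≈ 0.887500
step 6 [3y] zero: DF = P = 423/500 ≈ 0.846000
step 7 [3.5y] swap r/2=1780/63601: DF=(1 − 1780/63601·(0.974300+0.960400+0.940100+0.929800+0.887500+0.846000))/(1+1780/63601) = 411/500 ≈ 0.822000
step 8 [4y] bond c/2=9/800: DF=(1367461/1600000 − 9/800·(0.974300+0.960400+0.940100+0.929800+0.887500+0.846000+0.822000))/(1+9/800) = 484/625 ≈ 0.774400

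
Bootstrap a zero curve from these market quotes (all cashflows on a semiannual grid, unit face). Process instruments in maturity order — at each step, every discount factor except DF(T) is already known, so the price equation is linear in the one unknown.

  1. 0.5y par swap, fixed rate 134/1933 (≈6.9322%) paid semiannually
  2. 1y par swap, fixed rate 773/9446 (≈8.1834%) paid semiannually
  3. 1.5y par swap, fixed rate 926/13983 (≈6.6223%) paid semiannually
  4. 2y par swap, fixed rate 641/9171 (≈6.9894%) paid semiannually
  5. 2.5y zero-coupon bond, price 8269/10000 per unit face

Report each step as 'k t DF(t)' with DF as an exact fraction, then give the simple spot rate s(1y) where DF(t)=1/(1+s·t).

1 1/2 1933/2000
2 1 9227/10000
3 3/2 4537/5000
4 2 4359/5000
5 5/2 8269/10000
s(1y) = (1/(9227/10000) − 1)/(1) = 773/9227 ≈ 8.3776%

step 1 [0.5y] swap r/2=67/1933: DF=(1 − 67/1933·(0))/(1+67/1933) = 1933/2000 ≈ 0.966500
step 2 [1y] swap r/2=773/18892: DF=(1 − 773/18892·(0.966500))/(1+773/18892) = 9227/10000 ≈ 0.922700
step 3 [1.5y] swap r/2=463/13983: DF=(1 − 463/13983·(0.966500+0.922700))/(1+463/13983) = 4537/5000 ≈ 0.907400
step 4 [2y] swap r/2=641/18342: DF=(1 − 641/18342·(0.966500+0.922700+0.907400))/(1+641/18342) = 4359/5000 ≈ 0.871800
step 5 [2.5y] zero: DF = P = 8269/10000 ≈ 0.826900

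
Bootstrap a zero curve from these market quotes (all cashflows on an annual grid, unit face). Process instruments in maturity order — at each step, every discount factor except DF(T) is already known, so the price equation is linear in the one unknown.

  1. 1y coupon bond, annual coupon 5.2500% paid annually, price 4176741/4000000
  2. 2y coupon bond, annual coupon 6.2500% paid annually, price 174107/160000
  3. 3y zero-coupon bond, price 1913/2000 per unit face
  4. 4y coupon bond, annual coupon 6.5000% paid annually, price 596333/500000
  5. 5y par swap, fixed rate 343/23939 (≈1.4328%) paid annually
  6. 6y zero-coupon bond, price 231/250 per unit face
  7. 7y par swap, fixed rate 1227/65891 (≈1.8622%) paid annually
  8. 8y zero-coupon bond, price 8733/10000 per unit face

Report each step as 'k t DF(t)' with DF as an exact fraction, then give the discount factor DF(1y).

1 1 9921/10000
2 2 4829/5000
3 3 1913/2000
4 4 471/500
5 5 4657/5000
6 6 231/250
7 7 8773/10000
8 8 8733/10000
DF(1y) = 9921/10000 ≈ 0.992100

step 1 [1y] bond c/1=21/400: DF=(4176741/4000000 − 21/400·(0))/(1+21/400) = 9921/10000 ≈ 0.992100
step 2 [2y] bond c/1=1/16: DF=(174107/160000 − 1/16·(0.992100))/(1+1/16) = 4829/5000 ≈ 0.965800
step 3 [3y] zero: DF = P = 1913/2000 ≈ 0.956500
step 4 [4y] bond c/1=13/200: DF=(596333/500000 − 13/200·(0.992100+0.965800+0.956500))/(1+13/200) = 471/500 ≈ 0.942000
step 5 [5y] swap r/1=343/23939: DF=(1 − 343/23939·(0.992100+0.965800+0.956500+0.942000))/(1+343/23939) = 4657/5000 ≈ 0.931400
step 6 [6y] zero: DF = P = 231/250 ≈ 0.924000
step 7 [7y] swap r/1=1227/65891: DF=(1 − 1227/65891·(0.992100+0.965800+0.956500+0.942000+0.931400+0.924000))/(1+1227/65891) = 8773/10000 ≈ 0.877300
step 8 [8y] zero: DF = P = 8733/10000 ≈ 0.873300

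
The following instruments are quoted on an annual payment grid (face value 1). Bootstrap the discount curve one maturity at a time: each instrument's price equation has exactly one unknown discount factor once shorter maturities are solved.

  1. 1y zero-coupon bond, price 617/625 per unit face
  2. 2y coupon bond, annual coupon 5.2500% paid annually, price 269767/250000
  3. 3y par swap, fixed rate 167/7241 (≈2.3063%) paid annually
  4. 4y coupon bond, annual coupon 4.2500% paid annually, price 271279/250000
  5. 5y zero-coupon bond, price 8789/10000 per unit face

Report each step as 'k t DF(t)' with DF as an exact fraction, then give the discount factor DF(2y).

1 1 617/625
2 2 122/125
3 3 2333/2500
4 4 2307/2500
5 5 8789/10000
DF(2y) = 122/125 ≈ 0.976000

step 1 [1y] zero: DF = P = 617/625 ≈ 0.987200
step 2 [2y] bond c/1=21/400: DF=(269767/250000 − 21/400·(0.987200))/(1+21/400) = 122/125 ≈ 0.976000
step 3 [3y] swap r/1=167/7241: DF=(1 − 167/7241·(0.987200+0.976000))/(1+167/7241) = 2333/2500 ≈ 0.933200
step 4 [4y] bond c/1=17/400: DF=(271279/250000 − 17/400·(0.987200+0.976000+0.933200))/(1+17/400) = 2307/2500 ≈ 0.922800
step 5 [5y] zero: DF = P = 8789/10000 ≈ 0.878900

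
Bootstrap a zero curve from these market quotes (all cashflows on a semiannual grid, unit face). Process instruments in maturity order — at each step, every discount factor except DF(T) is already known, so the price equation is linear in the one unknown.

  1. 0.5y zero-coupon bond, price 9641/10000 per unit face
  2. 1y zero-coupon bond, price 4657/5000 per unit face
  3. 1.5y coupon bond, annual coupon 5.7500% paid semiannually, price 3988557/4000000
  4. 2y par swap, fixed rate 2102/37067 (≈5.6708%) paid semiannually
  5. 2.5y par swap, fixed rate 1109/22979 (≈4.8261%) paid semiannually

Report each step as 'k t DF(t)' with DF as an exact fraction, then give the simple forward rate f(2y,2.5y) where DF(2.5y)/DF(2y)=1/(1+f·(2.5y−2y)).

1 1/2 9641/10000
2 1 4657/5000
3 3/2 9163/10000
4 2 8949/10000
5 5/2 8891/10000
f(2y,2.5y) = ((8949/10000)/(8891/10000) − 1)/(1/2) = 116/8891 ≈ 1.3047%

step 1 [0.5y] zero: DF = P = 9641/10000 ≈ 0.964100
step 2 [1y] zero: DF = P = 4657/5000 ≈ 0.931400
step 3 [1.5y] bond c/2=23/800: DF=(3988557/4000000 − 23/800·(0.964100+0.931400))/(1+23/800) = 9163/10000 ≈ 0.916300
step 4 [2y] swap r/2=1051/37067: DF=(1 − 1051/37067·(0.964100+0.931400+0.916300))/(1+1051/37067) = 8949/10000 ≈ 0.894900
step 5 [2.5y] swap r/2=1109/45958: DF=(1 − 1109/45958·(0.964100+0.931400+0.916300+0.894900))/(1+1109/45958) = 8891/10000 ≈ 0.889100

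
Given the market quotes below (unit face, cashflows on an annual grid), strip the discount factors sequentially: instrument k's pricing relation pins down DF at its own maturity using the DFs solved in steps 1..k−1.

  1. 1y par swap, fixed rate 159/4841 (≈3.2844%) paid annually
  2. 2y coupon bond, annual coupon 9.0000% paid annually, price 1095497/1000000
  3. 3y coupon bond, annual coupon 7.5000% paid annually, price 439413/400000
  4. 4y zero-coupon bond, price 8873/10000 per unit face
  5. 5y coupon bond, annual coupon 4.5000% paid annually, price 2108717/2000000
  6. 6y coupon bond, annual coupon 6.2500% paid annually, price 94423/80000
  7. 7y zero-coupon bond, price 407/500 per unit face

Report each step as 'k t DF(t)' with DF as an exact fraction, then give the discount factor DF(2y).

1 1 4841/5000
2 2 9251/10000
3 3 4449/5000
4 4 8873/10000
5 5 8509/10000
6 6 8449/10000
7 7 407/500
DF(2y) = 9251/10000 ≈ 0.925100

step 1 [1y] swap r/1=159/4841: DF=(1 − 159/4841·(0))/(1+159/4841) = 4841/5000 ≈ 0.968200
step 2 [2y] bond c/1=9/100: DF=(1095497/1000000 − 9/100·(0.968200))/(1+9/100) = 9251/10000 ≈ 0.925100
step 3 [3y] bond c/1=3/40: DF=(439413/400000 − 3/40·(0.968200+0.925100))/(1+3/40) = 4449/5000 ≈ 0.889800
step 4 [4y] zero: DF = P = 8873/10000 ≈ 0.887300
step 5 [5y] bond c/1=9/200: DF=(2108717/2000000 − 9/200·(0.968200+0.925100+0.889800+0.887300))/(1+9/200) = 8509/10000 ≈ 0.850900
step 6 [6y] bond c/1=1/16: DF=(94423/80000 − 1/16·(0.968200+0.925100+0.889800+0.887300+0.850900))/(1+1/16) = 8449/10000 ≈ 0.844900
step 7 [7y] zero: DF = P = 407/500 ≈ 0.814000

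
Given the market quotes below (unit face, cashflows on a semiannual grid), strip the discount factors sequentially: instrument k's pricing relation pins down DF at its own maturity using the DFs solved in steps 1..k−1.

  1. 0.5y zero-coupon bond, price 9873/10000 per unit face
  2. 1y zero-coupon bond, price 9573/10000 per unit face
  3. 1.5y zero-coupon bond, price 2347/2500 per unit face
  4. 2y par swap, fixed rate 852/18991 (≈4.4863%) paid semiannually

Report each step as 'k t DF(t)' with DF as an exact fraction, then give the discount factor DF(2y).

step 1 [0.5y] zero: DF = P = 9873/10000 ≈ 0.987300
step 2 [1y] zero: DF = P = 9573/10000 ≈ 0.957300
step 3 [1.5y] zero: DF = P = 2347/2500 ≈ 0.938800
step 4 [2y] swap r/2=426/18991: DF=(1 − 426/18991·(0.987300+0.957300+0.938800))/(1+426/18991) = 2287/2500 ≈ 0.914800

1 1/2 9873/10000
2 1 9573/10000
3 3/2 2347/2500
4 2 2287/2500
DF(2y) = 2287/2500 ≈ 0.914800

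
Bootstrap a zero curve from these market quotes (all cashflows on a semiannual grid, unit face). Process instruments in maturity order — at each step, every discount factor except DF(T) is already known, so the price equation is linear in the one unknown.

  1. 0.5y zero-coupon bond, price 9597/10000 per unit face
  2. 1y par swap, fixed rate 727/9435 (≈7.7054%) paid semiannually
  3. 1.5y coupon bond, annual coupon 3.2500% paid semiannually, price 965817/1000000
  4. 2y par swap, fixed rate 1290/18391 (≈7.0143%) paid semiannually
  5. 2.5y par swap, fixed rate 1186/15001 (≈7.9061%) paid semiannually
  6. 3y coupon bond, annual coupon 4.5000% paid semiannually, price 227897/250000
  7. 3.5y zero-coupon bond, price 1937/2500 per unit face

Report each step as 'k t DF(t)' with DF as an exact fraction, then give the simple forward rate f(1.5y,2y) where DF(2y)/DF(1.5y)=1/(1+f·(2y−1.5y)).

step 1 [0.5y] zero: DF = P = 9597/10000 ≈ 0.959700
step 2 [1y] swap r/2=727/18870: DF=(1 − 727/18870·(0.959700))/(1+727/18870) = 9273/10000 ≈ 0.927300
step 3 [1.5y] bond c/2=13/800: DF=(965817/1000000 − 13/800·(0.959700+0.927300))/(1+13/800) = 4601/5000 ≈ 0.920200
step 4 [2y] swap r/2=645/18391: DF=(1 − 645/18391·(0.959700+0.927300+0.920200))/(1+645/18391) = 871/1000 ≈ 0.871000
step 5 [2.5y] swap r/2=593/15001: DF=(1 − 593/15001·(0.959700+0.927300+0.920200+0.871000))/(1+593/15001) = 8221/10000 ≈ 0.822100
step 6 [3y] bond c/2=9/400: DF=(227897/250000 − 9/400·(0.959700+0.927300+0.920200+0.871000+0.822100))/(1+9/400) = 317/400 ≈ 0.792500
step 7 [3.5y] zero: DF = P = 1937/2500 ≈ 0.774800

1 1/2 9597/10000
2 1 9273/10000
3 3/2 4601/5000
4 2 871/1000
5 5/2 8221/10000
6 3 317/400
7 7/2 1937/2500
f(1.5y,2y) = ((4601/5000)/(871/1000) − 1)/(1/2) = 492/4355 ≈ 11.2974%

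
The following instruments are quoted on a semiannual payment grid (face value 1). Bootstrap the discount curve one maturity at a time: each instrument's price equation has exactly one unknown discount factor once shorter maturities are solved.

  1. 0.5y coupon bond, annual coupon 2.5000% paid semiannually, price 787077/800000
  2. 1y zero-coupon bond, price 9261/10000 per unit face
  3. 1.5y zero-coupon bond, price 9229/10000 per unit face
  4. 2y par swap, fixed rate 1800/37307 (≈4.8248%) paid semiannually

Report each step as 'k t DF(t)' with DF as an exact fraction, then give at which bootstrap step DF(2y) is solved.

1 1/2 9717/10000
2 1 9261/10000
3 3/2 9229/10000
4 2 91/100
DF(2y) is solved at step 4

step 1 [0.5y] bond c/2=1/80: DF=(787077/800000 − 1/80·(0))/(1+1/80) = 9717/10000 ≈ 0.971700
step 2 [1y] zero: DF = P = 9261/10000 ≈ 0.926100
step 3 [1.5y] zero: DF = P = 9229/10000 ≈ 0.922900
step 4 [2y] swap r/2=900/37307: DF=(1 − 900/37307·(0.971700+0.926100+0.922900))/(1+900/37307) = 91/100 ≈ 0.910000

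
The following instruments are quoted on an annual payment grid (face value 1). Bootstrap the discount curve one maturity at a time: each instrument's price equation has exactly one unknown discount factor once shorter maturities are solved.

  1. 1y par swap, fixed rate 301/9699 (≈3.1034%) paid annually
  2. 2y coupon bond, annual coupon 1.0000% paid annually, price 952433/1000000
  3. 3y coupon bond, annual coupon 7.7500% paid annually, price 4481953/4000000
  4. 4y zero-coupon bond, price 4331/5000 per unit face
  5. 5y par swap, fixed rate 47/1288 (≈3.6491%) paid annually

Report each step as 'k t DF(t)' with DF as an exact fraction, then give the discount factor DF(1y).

1 1 9699/10000
2 2 4667/5000
3 3 903/1000
4 4 4331/5000
5 5 1671/2000
DF(1y) = 9699/10000 ≈ 0.969900

step 1 [1y] swap r/1=301/9699: DF=(1 − 301/9699·(0))/(1+301/9699) = 9699/10000 ≈ 0.969900
step 2 [2y] bond c/1=1/100: DF=(952433/1000000 − 1/100·(0.969900))/(1+1/100) = 4667/5000 ≈ 0.933400
step 3 [3y] bond c/1=31/400: DF=(4481953/4000000 − 31/400·(0.969900+0.933400))/(1+31/400) = 903/1000 ≈ 0.903000
step 4 [4y] zero: DF = P = 4331/5000 ≈ 0.866200
step 5 [5y] swap r/1=47/1288: DF=(1 − 47/1288·(0.969900+0.933400+0.903000+0.866200))/(1+47/1288) = 1671/2000 ≈ 0.835500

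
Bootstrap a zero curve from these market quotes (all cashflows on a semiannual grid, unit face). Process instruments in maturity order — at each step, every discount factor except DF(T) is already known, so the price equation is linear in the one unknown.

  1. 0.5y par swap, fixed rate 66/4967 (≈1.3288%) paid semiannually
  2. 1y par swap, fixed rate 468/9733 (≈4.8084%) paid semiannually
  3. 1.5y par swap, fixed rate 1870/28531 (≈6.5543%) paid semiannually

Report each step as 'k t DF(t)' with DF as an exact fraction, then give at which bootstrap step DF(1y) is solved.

step 1 [0.5y] swap r/2=33/4967: DF=(1 − 33/4967·(0))/(1+33/4967) = 4967/5000 ≈ 0.993400
step 2 [1y] swap r/2=234/9733: DF=(1 − 234/9733·(0.993400))/(1+234/9733) = 2383/2500 ≈ 0.953200
step 3 [1.5y] swap r/2=935/28531: DF=(1 − 935/28531·(0.993400+0.953200))/(1+935/28531) = 1813/2000 ≈ 0.906500

1 1/2 4967/5000
2 1 2383/2500
3 3/2 1813/2000
DF(1y) is solved at step 2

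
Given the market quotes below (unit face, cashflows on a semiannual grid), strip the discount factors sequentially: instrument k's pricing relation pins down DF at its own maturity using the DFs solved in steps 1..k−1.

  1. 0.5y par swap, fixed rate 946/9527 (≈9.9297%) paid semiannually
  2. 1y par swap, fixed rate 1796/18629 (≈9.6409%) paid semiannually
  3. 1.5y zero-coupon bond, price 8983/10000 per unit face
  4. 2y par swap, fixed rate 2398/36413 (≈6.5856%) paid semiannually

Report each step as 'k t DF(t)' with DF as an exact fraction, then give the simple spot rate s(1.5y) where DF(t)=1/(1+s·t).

1 1/2 9527/10000
2 1 4551/5000
3 3/2 8983/10000
4 2 8801/10000
s(1.5y) = (1/(8983/10000) − 1)/(3/2) = 678/8983 ≈ 7.5476%

step 1 [0.5y] swap r/2=473/9527: DF=(1 − 473/9527·(0))/(1+473/9527) = 9527/10000 ≈ 0.952700
step 2 [1y] swap r/2=898/18629: DF=(1 − 898/18629·(0.952700))/(1+898/18629) = 4551/5000 ≈ 0.910200
step 3 [1.5y] zero: DF = P = 8983/10000 ≈ 0.898300
step 4 [2y] swap r/2=1199/36413: DF=(1 − 1199/36413·(0.952700+0.910200+0.898300))/(1+1199/36413) = 8801/10000 ≈ 0.880100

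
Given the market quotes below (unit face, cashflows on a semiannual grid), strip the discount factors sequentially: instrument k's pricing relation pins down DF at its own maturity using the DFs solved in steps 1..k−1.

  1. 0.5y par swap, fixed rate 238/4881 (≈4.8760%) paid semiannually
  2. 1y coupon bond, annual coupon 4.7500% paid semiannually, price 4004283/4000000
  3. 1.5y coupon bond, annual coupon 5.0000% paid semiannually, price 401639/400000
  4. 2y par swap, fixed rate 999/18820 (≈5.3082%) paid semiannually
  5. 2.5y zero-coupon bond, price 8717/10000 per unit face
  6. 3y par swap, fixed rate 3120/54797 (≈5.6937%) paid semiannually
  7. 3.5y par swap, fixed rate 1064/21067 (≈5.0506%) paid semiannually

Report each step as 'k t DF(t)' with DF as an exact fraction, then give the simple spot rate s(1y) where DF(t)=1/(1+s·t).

1 1/2 4881/5000
2 1 597/625
3 3/2 373/400
4 2 9001/10000
5 5/2 8717/10000
6 3 211/250
7 7/2 2101/2500
s(1y) = (1/(597/625) − 1)/(1) = 28/597 ≈ 4.6901%

step 1 [0.5y] swap r/2=119/4881: DF=(1 − 119/4881·(0))/(1+119/4881) = 4881/5000 ≈ 0.976200
step 2 [1y] bond c/2=19/800: DF=(4004283/4000000 − 19/800·(0.976200))/(1+19/800) = 597/625 ≈ 0.955200
step 3 [1.5y] bond c/2=1/40: DF=(401639/400000 − 1/40·(0.976200+0.955200))/(1+1/40) = 373/400 ≈ 0.932500
step 4 [2y] swap r/2=999/37640: DF=(1 − 999/37640·(0.976200+0.955200+0.932500))/(1+999/37640) = 9001/10000 ≈ 0.900100
step 5 [2.5y] zero: DF = P = 8717/10000 ≈ 0.871700
step 6 [3y] swap r/2=1560/54797: DF=(1 − 1560/54797·(0.976200+0.955200+0.932500+0.900100+0.871700))/(1+1560/54797) = 211/250 ≈ 0.844000
step 7 [3.5y] swap r/2=532/21067: DF=(1 − 532/21067·(0.976200+0.955200+0.932500+0.900100+0.871700+0.844000))/(1+532/21067) = 2101/2500 ≈ 0.840400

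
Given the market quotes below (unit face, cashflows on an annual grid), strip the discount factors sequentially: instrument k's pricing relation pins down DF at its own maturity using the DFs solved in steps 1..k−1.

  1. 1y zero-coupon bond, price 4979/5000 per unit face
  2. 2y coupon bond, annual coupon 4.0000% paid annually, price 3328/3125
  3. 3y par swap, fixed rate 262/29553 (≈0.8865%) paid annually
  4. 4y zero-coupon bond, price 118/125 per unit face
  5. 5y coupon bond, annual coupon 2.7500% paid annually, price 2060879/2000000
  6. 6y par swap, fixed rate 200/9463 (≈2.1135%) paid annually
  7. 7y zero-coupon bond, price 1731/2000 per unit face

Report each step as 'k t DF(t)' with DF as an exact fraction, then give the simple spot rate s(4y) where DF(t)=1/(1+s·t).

1 1 4979/5000
2 2 9857/10000
3 3 4869/5000
4 4 118/125
5 5 1797/2000
6 6 22/25
7 7 1731/2000
s(4y) = (1/(118/125) − 1)/(4) = 7/472 ≈ 1.4831%

step 1 [1y] zero: DF = P = 4979/5000 ≈ 0.995800
step 2 [2y] bond c/1=1/25: DF=(3328/3125 − 1/25·(0.995800))/(1+1/25) = 9857/10000 ≈ 0.985700
step 3 [3y] swap r/1=262/29553: DF=(1 − 262/29553·(0.995800+0.985700))/(1+262/29553) = 4869/5000 ≈ 0.973800
step 4 [4y] zero: DF = P = 118/125 ≈ 0.944000
step 5 [5y] bond c/1=11/400: DF=(2060879/2000000 − 11/400·(0.995800+0.985700+0.973800+0.944000))/(1+11/400) = 1797/2000 ≈ 0.898500
step 6 [6y] swap r/1=200/9463: DF=(1 − 200/9463·(0.995800+0.985700+0.973800+0.944000+0.898500))/(1+200/9463) = 22/25 ≈ 0.880000
step 7 [7y] zero: DF = P = 1731/2000 ≈ 0.865500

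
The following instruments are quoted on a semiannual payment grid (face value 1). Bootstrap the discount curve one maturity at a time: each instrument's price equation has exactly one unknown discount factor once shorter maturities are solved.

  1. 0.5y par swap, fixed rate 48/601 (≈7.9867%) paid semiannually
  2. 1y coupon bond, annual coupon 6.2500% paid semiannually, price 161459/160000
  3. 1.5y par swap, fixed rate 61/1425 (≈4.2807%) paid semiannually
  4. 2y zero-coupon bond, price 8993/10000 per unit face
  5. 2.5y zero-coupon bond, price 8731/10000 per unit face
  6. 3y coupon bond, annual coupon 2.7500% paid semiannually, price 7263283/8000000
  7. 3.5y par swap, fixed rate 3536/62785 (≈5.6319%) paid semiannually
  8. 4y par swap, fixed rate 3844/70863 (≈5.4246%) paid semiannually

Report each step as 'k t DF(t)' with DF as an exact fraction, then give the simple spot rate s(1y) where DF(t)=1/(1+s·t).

1 1/2 601/625
2 1 4747/5000
3 3/2 939/1000
4 2 8993/10000
5 5/2 8731/10000
6 3 8329/10000
7 7/2 1029/1250
8 4 4039/5000
s(1y) = (1/(4747/5000) − 1)/(1) = 253/4747 ≈ 5.3297%

step 1 [0.5y] swap r/2=24/601: DF=(1 − 24/601·(0))/(1+24/601) = 601/625 ≈ 0.961600
step 2 [1y] bond c/2=1/32: DF=(161459/160000 − 1/32·(0.961600))/(1+1/32) = 4747/5000 ≈ 0.949400
step 3 [1.5y] swap r/2=61/2850: DF=(1 − 61/2850·(0.961600+0.949400))/(1+61/2850) = 939/1000 ≈ 0.939000
step 4 [2y] zero: DF = P = 8993/10000 ≈ 0.899300
step 5 [2.5y] zero: DF = P = 8731/10000 ≈ 0.873100
step 6 [3y] bond c/2=11/800: DF=(7263283/8000000 − 11/800·(0.961600+0.949400+0.939000+0.899300+0.873100))/(1+11/800) = 8329/10000 ≈ 0.832900
step 7 [3.5y] swap r/2=1768/62785: DF=(1 − 1768/62785·(0.961600+0.949400+0.939000+0.899300+0.873100+0.832900))/(1+1768/62785) = 1029/1250 ≈ 0.823200
step 8 [4y] swap r/2=1922/70863: DF=(1 − 1922/70863·(0.961600+0.949400+0.939000+0.899300+0.873100+0.832900+0.823200))/(1+1922/70863) = 4039/5000 ≈ 0.807800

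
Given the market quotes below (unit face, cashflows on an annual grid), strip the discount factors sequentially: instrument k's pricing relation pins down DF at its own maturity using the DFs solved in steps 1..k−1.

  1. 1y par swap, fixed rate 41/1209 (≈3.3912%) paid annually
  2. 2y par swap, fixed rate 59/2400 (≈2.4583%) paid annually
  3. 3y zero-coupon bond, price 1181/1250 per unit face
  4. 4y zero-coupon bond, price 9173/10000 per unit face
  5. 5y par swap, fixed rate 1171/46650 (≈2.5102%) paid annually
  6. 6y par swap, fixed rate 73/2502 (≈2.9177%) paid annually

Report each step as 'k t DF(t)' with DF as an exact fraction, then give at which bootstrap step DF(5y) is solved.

step 1 [1y] swap r/1=41/1209: DF=(1 − 41/1209·(0))/(1+41/1209) = 1209/1250 ≈ 0.967200
step 2 [2y] swap r/1=59/2400: DF=(1 − 59/2400·(0.967200))/(1+59/2400) = 1191/1250 ≈ 0.952800
step 3 [3y] zero: DF = P = 1181/1250 ≈ 0.944800
step 4 [4y] zero: DF = P = 9173/10000 ≈ 0.917300
step 5 [5y] swap r/1=1171/46650: DF=(1 − 1171/46650·(0.967200+0.952800+0.944800+0.917300))/(1+1171/46650) = 8829/10000 ≈ 0.882900
step 6 [6y] swap r/1=73/2502: DF=(1 − 73/2502·(0.967200+0.952800+0.944800+0.917300+0.882900))/(1+73/2502) = 4197/5000 ≈ 0.839400

1 1 1209/1250
2 2 1191/1250
3 3 1181/1250
4 4 9173/10000
5 5 8829/10000
6 6 4197/5000
DF(5y) is solved at step 5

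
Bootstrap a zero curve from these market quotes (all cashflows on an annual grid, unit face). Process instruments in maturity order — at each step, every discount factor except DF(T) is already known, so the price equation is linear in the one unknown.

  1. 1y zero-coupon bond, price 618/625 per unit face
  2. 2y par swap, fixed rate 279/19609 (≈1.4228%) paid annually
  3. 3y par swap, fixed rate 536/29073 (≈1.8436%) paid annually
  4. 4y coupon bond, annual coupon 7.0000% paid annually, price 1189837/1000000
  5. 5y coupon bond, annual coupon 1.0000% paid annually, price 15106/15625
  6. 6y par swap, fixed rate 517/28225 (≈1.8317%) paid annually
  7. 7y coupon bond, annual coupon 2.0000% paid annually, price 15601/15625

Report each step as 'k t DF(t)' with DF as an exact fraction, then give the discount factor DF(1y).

1 1 618/625
2 2 9721/10000
3 3 1183/1250
4 4 4609/5000
5 5 9193/10000
6 6 4483/5000
7 7 4341/5000
DF(1y) = 618/625 ≈ 0.988800

step 1 [1y] zero: DF = P = 618/625 ≈ 0.988800
step 2 [2y] swap r/1=279/19609: DF=(1 − 279/19609·(0.988800))/(1+279/19609) = 9721/10000 ≈ 0.972100
step 3 [3y] swap r/1=536/29073: DF=(1 − 536/29073·(0.988800+0.972100))/(1+536/29073) = 1183/1250 ≈ 0.946400
step 4 [4y] bond c/1=7/100: DF=(1189837/1000000 − 7/100·(0.988800+0.972100+0.946400))/(1+7/100) = 4609/5000 ≈ 0.921800
step 5 [5y] bond c/1=1/100: DF=(15106/15625 − 1/100·(0.988800+0.972100+0.946400+0.921800))/(1+1/100) = 9193/10000 ≈ 0.919300
step 6 [6y] swap r/1=517/28225: DF=(1 − 517/28225·(0.988800+0.972100+0.946400+0.921800+0.919300))/(1+517/28225) = 4483/5000 ≈ 0.896600
step 7 [7y] bond c/1=1/50: DF=(15601/15625 − 1/50·(0.988800+0.972100+0.946400+0.921800+0.919300+0.896600))/(1+1/50) = 4341/5000 ≈ 0.868200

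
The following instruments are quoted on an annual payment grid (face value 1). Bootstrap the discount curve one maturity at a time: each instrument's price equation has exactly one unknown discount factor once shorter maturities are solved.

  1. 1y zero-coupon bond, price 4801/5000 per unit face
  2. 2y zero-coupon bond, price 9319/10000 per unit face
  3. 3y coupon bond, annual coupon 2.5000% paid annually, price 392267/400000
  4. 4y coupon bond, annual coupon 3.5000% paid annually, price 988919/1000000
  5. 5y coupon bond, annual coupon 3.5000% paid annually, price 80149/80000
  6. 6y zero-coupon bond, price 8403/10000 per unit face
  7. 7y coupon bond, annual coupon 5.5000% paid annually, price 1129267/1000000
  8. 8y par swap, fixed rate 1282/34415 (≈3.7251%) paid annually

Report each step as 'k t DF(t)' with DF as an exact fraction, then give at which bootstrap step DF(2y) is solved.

1 1 4801/5000
2 2 9319/10000
3 3 4553/5000
4 4 8607/10000
5 5 8441/10000
6 6 8403/10000
7 7 1979/2500
8 8 1859/2500
DF(2y) is solved at step 2

step 1 [1y] zero: DF = P = 4801/5000 ≈ 0.960200
step 2 [2y] zero: DF = P = 9319/10000 ≈ 0.931900
step 3 [3y] bond c/1=1/40: DF=(392267/400000 − 1/40·(0.960200+0.931900))/(1+1/40) = 4553/5000 ≈ 0.910600
step 4 [4y] bond c/1=7/200: DF=(988919/1000000 − 7/200·(0.960200+0.931900+0.910600))/(1+7/200) = 8607/10000 ≈ 0.860700
step 5 [5y] bond c/1=7/200: DF=(80149/80000 − 7/200·(0.960200+0.931900+0.910600+0.860700))/(1+7/200) = 8441/10000 ≈ 0.844100
step 6 [6y] zero: DF = P = 8403/10000 ≈ 0.840300
step 7 [7y] bond c/1=11/200: DF=(1129267/1000000 − 11/200·(0.960200+0.931900+0.910600+0.860700+0.844100+0.840300))/(1+11/200) = 1979/2500 ≈ 0.791600
step 8 [8y] swap r/1=1282/34415: DF=(1 − 1282/34415·(0.960200+0.931900+0.910600+0.860700+0.844100+0.840300+0.791600))/(1+1282/34415) = 1859/2500 ≈ 0.743600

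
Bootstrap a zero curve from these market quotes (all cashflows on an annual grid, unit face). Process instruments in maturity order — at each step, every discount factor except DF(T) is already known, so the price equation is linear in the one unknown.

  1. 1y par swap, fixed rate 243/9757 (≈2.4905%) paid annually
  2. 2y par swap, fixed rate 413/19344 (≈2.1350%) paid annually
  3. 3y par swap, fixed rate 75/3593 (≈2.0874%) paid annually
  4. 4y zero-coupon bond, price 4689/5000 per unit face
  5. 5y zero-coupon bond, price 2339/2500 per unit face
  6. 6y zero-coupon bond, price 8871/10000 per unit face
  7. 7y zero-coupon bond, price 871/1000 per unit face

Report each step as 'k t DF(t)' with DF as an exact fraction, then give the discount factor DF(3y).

step 1 [1y] swap r/1=243/9757: DF=(1 − 243/9757·(0))/(1+243/9757) = 9757/10000 ≈ 0.975700
step 2 [2y] swap r/1=413/19344: DF=(1 − 413/19344·(0.975700))/(1+413/19344) = 9587/10000 ≈ 0.958700
step 3 [3y] swap r/1=75/3593: DF=(1 − 75/3593·(0.975700+0.958700))/(1+75/3593) = 47/50 ≈ 0.940000
step 4 [4y] zero: DF = P = 4689/5000 ≈ 0.937800
step 5 [5y] zero: DF = P = 2339/2500 ≈ 0.935600
step 6 [6y] zero: DF = P = 8871/10000 ≈ 0.887100
step 7 [7y] zero: DF = P = 871/1000 ≈ 0.871000

1 1 9757/10000
2 2 9587/10000
3 3 47/50
4 4 4689/5000
5 5 2339/2500
6 6 8871/10000
7 7 871/1000
DF(3y) = 47/50 ≈ 0.940000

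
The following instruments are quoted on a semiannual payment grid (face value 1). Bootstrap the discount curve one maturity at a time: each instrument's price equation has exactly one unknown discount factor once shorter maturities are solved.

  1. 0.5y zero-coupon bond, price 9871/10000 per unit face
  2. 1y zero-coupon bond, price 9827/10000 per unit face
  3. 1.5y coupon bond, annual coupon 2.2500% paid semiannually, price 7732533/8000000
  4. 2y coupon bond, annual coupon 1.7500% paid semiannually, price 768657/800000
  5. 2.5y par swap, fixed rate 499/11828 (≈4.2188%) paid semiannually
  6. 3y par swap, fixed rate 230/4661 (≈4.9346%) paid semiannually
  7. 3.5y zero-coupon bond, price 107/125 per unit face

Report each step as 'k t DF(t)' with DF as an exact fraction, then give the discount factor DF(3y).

step 1 [0.5y] zero: DF = P = 9871/10000 ≈ 0.987100
step 2 [1y] zero: DF = P = 9827/10000 ≈ 0.982700
step 3 [1.5y] bond c/2=9/800: DF=(7732533/8000000 − 9/800·(0.987100+0.982700))/(1+9/800) = 9339/10000 ≈ 0.933900
step 4 [2y] bond c/2=7/800: DF=(768657/800000 − 7/800·(0.987100+0.982700+0.933900))/(1+7/800) = 9273/10000 ≈ 0.927300
step 5 [2.5y] swap r/2=499/23656: DF=(1 − 499/23656·(0.987100+0.982700+0.933900+0.927300))/(1+499/23656) = 4501/5000 ≈ 0.900200
step 6 [3y] swap r/2=115/4661: DF=(1 − 115/4661·(0.987100+0.982700+0.933900+0.927300+0.900200))/(1+115/4661) = 431/500 ≈ 0.862000
step 7 [3.5y] zero: DF = P = 107/125 ≈ 0.856000

1 1/2 9871/10000
2 1 9827/10000
3 3/2 9339/10000
4 2 9273/10000
5 5/2 4501/5000
6 3 431/500
7 7/2 107/125
DF(3y) = 431/500 ≈ 0.862000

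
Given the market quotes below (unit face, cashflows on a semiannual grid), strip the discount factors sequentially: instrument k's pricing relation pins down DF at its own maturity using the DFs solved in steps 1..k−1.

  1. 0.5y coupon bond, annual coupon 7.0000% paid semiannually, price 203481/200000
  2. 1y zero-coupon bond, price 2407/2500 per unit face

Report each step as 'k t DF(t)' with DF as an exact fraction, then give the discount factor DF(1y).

step 1 [0.5y] bond c/2=7/200: DF=(203481/200000 − 7/200·(0))/(1+7/200) = 983/1000 ≈ 0.983000
step 2 [1y] zero: DF = P = 2407/2500 ≈ 0.962800

1 1/2 983/1000
2 1 2407/2500
DF(1y) = 2407/2500 ≈ 0.962800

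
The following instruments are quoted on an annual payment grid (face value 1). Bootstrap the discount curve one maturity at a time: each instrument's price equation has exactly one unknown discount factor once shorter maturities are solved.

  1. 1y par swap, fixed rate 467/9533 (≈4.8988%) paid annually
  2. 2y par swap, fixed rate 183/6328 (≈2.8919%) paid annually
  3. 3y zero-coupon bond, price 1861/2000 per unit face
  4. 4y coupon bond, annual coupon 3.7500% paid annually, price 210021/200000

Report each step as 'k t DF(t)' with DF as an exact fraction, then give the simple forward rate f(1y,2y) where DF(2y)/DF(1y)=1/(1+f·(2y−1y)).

1 1 9533/10000
2 2 9451/10000
3 3 1861/2000
4 4 9099/10000
f(1y,2y) = ((9533/10000)/(9451/10000) − 1)/(1) = 82/9451 ≈ 0.8676%

step 1 [1y] swap r/1=467/9533: DF=(1 − 467/9533·(0))/(1+467/9533) = 9533/10000 ≈ 0.953300
step 2 [2y] swap r/1=183/6328: DF=(1 − 183/6328·(0.953300))/(1+183/6328) = 9451/10000 ≈ 0.945100
step 3 [3y] zero: DF = P = 1861/2000 ≈ 0.930500
step 4 [4y] bond c/1=3/80: DF=(210021/200000 − 3/80·(0.953300+0.945100+0.930500))/(1+3/80) = 9099/10000 ≈ 0.909900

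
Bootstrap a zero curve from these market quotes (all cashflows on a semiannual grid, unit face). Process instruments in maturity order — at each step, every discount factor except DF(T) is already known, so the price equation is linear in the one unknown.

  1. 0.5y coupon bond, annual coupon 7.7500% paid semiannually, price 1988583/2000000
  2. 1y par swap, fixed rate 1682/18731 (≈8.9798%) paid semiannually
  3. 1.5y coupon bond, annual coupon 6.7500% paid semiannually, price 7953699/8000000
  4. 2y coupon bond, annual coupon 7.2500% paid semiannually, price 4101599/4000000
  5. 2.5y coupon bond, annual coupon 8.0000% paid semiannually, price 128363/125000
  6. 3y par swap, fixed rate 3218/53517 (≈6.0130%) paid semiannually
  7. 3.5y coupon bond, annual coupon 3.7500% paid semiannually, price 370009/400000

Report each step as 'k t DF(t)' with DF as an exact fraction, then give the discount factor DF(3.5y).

step 1 [0.5y] bond c/2=31/800: DF=(1988583/2000000 − 31/800·(0))/(1+31/800) = 2393/2500 ≈ 0.957200
step 2 [1y] swap r/2=841/18731: DF=(1 − 841/18731·(0.957200))/(1+841/18731) = 9159/10000 ≈ 0.915900
step 3 [1.5y] bond c/2=27/800: DF=(7953699/8000000 − 27/800·(0.957200+0.915900))/(1+27/800) = 4503/5000 ≈ 0.900600
step 4 [2y] bond c/2=29/800: DF=(4101599/4000000 − 29/800·(0.957200+0.915900+0.900600))/(1+29/800) = 357/400 ≈ 0.892500
step 5 [2.5y] bond c/2=1/25: DF=(128363/125000 − 1/25·(0.957200+0.915900+0.900600+0.892500))/(1+1/25) = 529/625 ≈ 0.846400
step 6 [3y] swap r/2=1609/53517: DF=(1 − 1609/53517·(0.957200+0.915900+0.900600+0.892500+0.846400))/(1+1609/53517) = 8391/10000 ≈ 0.839100
step 7 [3.5y] bond c/2=3/160: DF=(370009/400000 − 3/160·(0.957200+0.915900+0.900600+0.892500+0.846400+0.839100))/(1+3/160) = 1619/2000 ≈ 0.809500

1 1/2 2393/2500
2 1 9159/10000
3 3/2 4503/5000
4 2 357/400
5 5/2 529/625
6 3 8391/10000
7 7/2 1619/2000
DF(3.5y) = 1619/2000 ≈ 0.809500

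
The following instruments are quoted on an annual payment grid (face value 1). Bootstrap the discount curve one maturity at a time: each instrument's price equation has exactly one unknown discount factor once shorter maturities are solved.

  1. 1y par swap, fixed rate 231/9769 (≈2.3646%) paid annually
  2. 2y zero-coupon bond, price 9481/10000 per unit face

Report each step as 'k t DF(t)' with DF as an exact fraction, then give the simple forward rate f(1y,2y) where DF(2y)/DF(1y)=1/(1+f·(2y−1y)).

step 1 [1y] swap r/1=231/9769: DF=(1 − 231/9769·(0))/(1+231/9769) = 9769/10000 ≈ 0.976900
step 2 [2y] zero: DF = P = 9481/10000 ≈ 0.948100

1 1 9769/10000
2 2 9481/10000
f(1y,2y) = ((9769/10000)/(9481/10000) − 1)/(1) = 288/9481 ≈ 3.0377%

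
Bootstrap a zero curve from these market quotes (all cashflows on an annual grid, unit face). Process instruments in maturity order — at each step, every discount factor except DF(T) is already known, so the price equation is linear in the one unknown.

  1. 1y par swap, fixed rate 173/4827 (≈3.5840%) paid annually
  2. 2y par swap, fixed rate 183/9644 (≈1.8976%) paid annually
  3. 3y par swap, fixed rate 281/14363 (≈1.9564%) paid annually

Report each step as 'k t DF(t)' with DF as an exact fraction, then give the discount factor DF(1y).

step 1 [1y] swap r/1=173/4827: DF=(1 − 173/4827·(0))/(1+173/4827) = 4827/5000 ≈ 0.965400
step 2 [2y] swap r/1=183/9644: DF=(1 − 183/9644·(0.965400))/(1+183/9644) = 4817/5000 ≈ 0.963400
step 3 [3y] swap r/1=281/14363: DF=(1 − 281/14363·(0.965400+0.963400))/(1+281/14363) = 4719/5000 ≈ 0.943800

1 1 4827/5000
2 2 4817/5000
3 3 4719/5000
DF(1y) = 4827/5000 ≈ 0.965400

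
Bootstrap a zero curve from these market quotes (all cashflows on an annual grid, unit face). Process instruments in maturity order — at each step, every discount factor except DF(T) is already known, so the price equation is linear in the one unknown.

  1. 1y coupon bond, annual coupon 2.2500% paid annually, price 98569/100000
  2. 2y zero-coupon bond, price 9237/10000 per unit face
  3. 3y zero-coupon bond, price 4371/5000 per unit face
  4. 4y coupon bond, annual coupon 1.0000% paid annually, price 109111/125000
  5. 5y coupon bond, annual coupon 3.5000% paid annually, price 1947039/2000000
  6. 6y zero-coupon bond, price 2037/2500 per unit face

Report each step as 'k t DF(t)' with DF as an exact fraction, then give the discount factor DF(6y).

step 1 [1y] bond c/1=9/400: DF=(98569/100000 − 9/400·(0))/(1+9/400) = 241/250 ≈ 0.964000
step 2 [2y] zero: DF = P = 9237/10000 ≈ 0.923700
step 3 [3y] zero: DF = P = 4371/5000 ≈ 0.874200
step 4 [4y] bond c/1=1/100: DF=(109111/125000 − 1/100·(0.964000+0.923700+0.874200))/(1+1/100) = 8369/10000 ≈ 0.836900
step 5 [5y] bond c/1=7/200: DF=(1947039/2000000 − 7/200·(0.964000+0.923700+0.874200+0.836900))/(1+7/200) = 8189/10000 ≈ 0.818900
step 6 [6y] zero: DF = P = 2037/2500 ≈ 0.814800

1 1 241/250
2 2 9237/10000
3 3 4371/5000
4 4 8369/10000
5 5 8189/10000
6 6 2037/2500
DF(6y) = 2037/2500 ≈ 0.814800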